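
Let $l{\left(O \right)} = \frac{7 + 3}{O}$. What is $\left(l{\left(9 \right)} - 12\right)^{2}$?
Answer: $\frac{9604}{81} \approx 118.57$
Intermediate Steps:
$l{\left(O \right)} = \frac{10}{O}$
$\left(l{\left(9 \right)} - 12\right)^{2} = \left(\frac{10}{9} - 12\right)^{2} = \left(- \frac{98}{9}\right)^{2} = \frac{9604}{81}$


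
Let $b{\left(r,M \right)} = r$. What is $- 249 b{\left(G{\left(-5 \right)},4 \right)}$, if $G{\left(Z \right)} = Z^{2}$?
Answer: $-6225$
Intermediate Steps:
$- 249 b{\left(G{\left(-5 \right)},4 \right)} = - 249 \left(-5\right)^{2} = \left(-249\right) 25 = -6225$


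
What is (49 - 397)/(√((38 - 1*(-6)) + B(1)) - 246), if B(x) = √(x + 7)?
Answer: 348/(246 - √(44 + 2*√2)) ≈ 1.4551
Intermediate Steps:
B(x) = √(7 + x)
(49 - 397)/(√((38 - 1*(-6)) + B(1)) - 246) = (49 - 397)/(√((38 - 1*(-6)) + √(7 + 1)) - 246) = -348/(√((38 + 6) + √8) - 246) = -348/(√(44 + 2*√2) - 246) = -348/(-246 + √(44 + 2*√2))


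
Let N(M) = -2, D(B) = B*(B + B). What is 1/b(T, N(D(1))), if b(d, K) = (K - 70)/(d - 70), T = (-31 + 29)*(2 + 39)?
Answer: 19/9 ≈ 2.1111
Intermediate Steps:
D(B) = 2*B² (D(B) = B*(2*B) = 2*B²)
T = -82 (T = -2*41 = -82)
b(d, K) = (-70 + K)/(-70 + d)
1/b(T, N(D(1))) = 1/((-70 - 2)/(-70 - 82)) = 1/(-72/(-152)) = 1/(-1/152*(-72)) = 1/(9/19) = 19/9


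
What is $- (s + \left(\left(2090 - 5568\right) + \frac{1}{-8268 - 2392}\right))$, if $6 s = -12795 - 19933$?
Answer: $\frac{285666683}{31980} \approx 8932.7$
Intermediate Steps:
$s = - \frac{16364}{3}$ ($s = \frac{-12795 - 19933}{6} = \frac{1}{6} \left(-32728\right) = - \frac{16364}{3} \approx -5454.7$)
$- (s + \left(\left(2090 - 5568\right) + \frac{1}{-8268 - 2392}\right)) = - (- \frac{16364}{3} + \left(\left(2090 - 5568\right) + \frac{1}{-8268 - 2392}\right)) = - (- \frac{16364}{3} - \left(3478 - \frac{1}{-10660}\right)) = - (- \frac{16364}{3} - \frac{37075481}{10660}) = \left(-1\right) \left(- \frac{285666683}{31980}\right) = \frac{285666683}{31980}$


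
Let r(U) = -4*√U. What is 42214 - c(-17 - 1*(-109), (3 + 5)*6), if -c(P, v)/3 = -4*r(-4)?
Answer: 42214 + 96*I ≈ 42214.0 + 96.0*I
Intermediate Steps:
c(P, v) = -96*I (c(P, v) = -(-12)*(-8*I) = -96*I)
42214 - c(-17 - 1*(-109), (3 + 5)*6) = 42214 - (-96)*I = 42214 + 96*I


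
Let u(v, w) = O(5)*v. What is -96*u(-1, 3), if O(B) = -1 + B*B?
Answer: 2304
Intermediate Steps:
O(B) = -1 + B²
u(v, w) = 24*v (u(v, w) = (-1 + 5²)*v = (-1 + 25)*v = 24*v)
-96*u(-1, 3) = -2304*(-1) = -96*(-24) = 2304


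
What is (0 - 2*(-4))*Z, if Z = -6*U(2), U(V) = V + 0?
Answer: -96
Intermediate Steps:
U(V) = V
Z = -12 (Z = -6*2 = -12)
(0 - 2*(-4))*Z = (0 - 2*(-4))*(-12) = (0 + 8)*(-12) = 8*(-12) = -96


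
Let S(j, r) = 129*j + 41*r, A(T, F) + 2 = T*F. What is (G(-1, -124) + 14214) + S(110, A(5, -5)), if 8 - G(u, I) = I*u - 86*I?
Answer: 16517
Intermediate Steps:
A(T, F) = -2 + F*T (A(T, F) = -2 + T*F = -2 + F*T)
G(u, I) = 8 + 86*I - I*u (G(u, I) = 8 - (I*u - 86*I) = 8 - (-86*I + I*u) = 8 + (86*I - I*u) = 8 + 86*I - I*u)
S(j, r) = 41*r + 129*j
(G(-1, -124) + 14214) + S(110, A(5, -5)) = ((8 + 86*(-124) - 1*(-124)*(-1)) + 14214) + (41*(-2 - 5*5) + 129*110) = ((8 - 10664 - 124) + 14214) + (41*(-2 - 25) + 14190) = (-10780 + 14214) + (41*(-27) + 14190) = 3434 + (-1107 + 14190) = 3434 + 13083 = 16517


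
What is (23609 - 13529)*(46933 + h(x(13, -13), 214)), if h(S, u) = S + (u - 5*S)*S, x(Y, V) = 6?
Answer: 484273440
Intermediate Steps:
h(S, u) = S + S*(u - 5*S)
(23609 - 13529)*(46933 + h(x(13, -13), 214)) = (23609 - 13529)*(46933 + 6*(1 + 214 - 5*6)) = 10080*(46933 + 6*(1 + 214 - 30)) = 10080*(46933 + 6*185) = 10080*(46933 + 1110) = 10080*48043 = 484273440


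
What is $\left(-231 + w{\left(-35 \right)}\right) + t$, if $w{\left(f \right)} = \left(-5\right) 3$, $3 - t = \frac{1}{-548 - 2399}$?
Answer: $- \frac{716120}{2947} \approx -243.0$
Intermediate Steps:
$t = \frac{8842}{2947}$ ($t = 3 - \frac{1}{-548 - 2399} = 3 - \frac{1}{-2947} = 3 - - \frac{1}{2947} = 3 + \frac{1}{2947} = \frac{8842}{2947} \approx 3.0003$)
$w{\left(f \right)} = -15$
$\left(-231 + w{\left(-35 \right)}\right) + t = \left(-231 - 15\right) + \frac{8842}{2947} = -246 + \frac{8842}{2947} = - \frac{716120}{2947}$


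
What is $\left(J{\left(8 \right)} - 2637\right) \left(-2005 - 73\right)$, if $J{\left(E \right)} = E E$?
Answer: $5346694$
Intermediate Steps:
$J{\left(E \right)} = E^{2}$
$\left(J{\left(8 \right)} - 2637\right) \left(-2005 - 73\right) = \left(8^{2} - 2637\right) \left(-2005 - 73\right) = \left(64 - 2637\right) \left(-2078\right) = \left(-2573\right) \left(-2078\right) = 5346694$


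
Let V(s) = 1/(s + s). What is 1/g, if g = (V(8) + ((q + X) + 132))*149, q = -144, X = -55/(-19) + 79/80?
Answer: -380/456089 ≈ -0.00083317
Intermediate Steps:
V(s) = 1/(2*s)
X = 5901/1520 (X = -55*(-1/19) + 79*(1/80) = 55/19 + 79/80 = 5901/1520 ≈ 3.8822)
g = -456089/380 (g = ((½)/8 + ((-144 + 5901/1520) + 132))*149 = ((½)*(⅛) + (-212979/1520 + 132))*149 = (1/16 - 12339/1520)*149 = -3061/380*149 = -456089/380 ≈ -1200.2)
1/g = 1/(-456089/380) = -380/456089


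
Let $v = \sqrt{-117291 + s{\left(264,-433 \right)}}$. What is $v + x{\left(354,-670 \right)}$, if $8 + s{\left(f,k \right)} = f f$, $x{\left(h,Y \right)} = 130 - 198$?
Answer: $-68 + i \sqrt{47603} \approx -68.0 + 218.18 i$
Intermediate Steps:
$x{\left(h,Y \right)} = -68$ ($x{\left(h,Y \right)} = 130 - 198 = -68$)
$s{\left(f,k \right)} = -8 + f^{2}$ ($s{\left(f,k \right)} = -8 + f f = -8 + f^{2}$)
$v = i \sqrt{47603}$ ($v = \sqrt{-117291 - \left(8 - 264^{2}\right)} = \sqrt{-117291 + \left(-8 + 69696\right)} = \sqrt{-117291 + 69688} = \sqrt{-47603} = i \sqrt{47603} \approx 218.18 i$)
$v + x{\left(354,-670 \right)} = i \sqrt{47603} - 68 = -68 + i \sqrt{47603}$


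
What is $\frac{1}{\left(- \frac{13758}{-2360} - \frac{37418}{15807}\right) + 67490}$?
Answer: $\frac{18652260}{1258905610513} \approx 1.4816 \cdot 10^{-5}$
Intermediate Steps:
$\frac{1}{\left(- \frac{13758}{-2360} - \frac{37418}{15807}\right) + 67490} = \frac{1}{\left(\left(-13758\right) \left(- \frac{1}{2360}\right) - \frac{37418}{15807}\right) + 67490} = \frac{1}{\left(\frac{6879}{1180} - \frac{37418}{15807}\right) + 67490} = \frac{1}{\frac{64583113}{18652260} + 67490} = \frac{1}{\frac{1258905610513}{18652260}} = \frac{18652260}{1258905610513}$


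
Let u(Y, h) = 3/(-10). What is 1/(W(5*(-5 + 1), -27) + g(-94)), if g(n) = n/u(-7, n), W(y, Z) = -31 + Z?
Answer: 3/766 ≈ 0.0039164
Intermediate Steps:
u(Y, h) = -3/10 (u(Y, h) = 3*(-1/10) = -3/10)
g(n) = -10*n/3 (g(n) = n/(-3/10) = n*(-10/3) = -10*n/3)
1/(W(5*(-5 + 1), -27) + g(-94)) = 1/((-31 - 27) - 10/3*(-94)) = 1/(-58 + 940/3) = 1/(766/3) = 3/766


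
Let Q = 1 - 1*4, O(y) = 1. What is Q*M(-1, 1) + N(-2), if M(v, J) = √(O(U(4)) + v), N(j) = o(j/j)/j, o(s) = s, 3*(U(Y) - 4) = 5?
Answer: -½ ≈ -0.50000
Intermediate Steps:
U(Y) = 17/3 (U(Y) = 4 + (⅓)*5 = 4 + 5/3 = 17/3)
Q = -3 (Q = 1 - 4 = -3)
N(j) = 1/j (N(j) = (j/j)/j = 1/j)
M(v, J) = √(1 + v)
Q*M(-1, 1) + N(-2) = -3*√(1 - 1) + 1/(-2) = -3*√0 - ½ = -3*0 - ½ = 0 - ½ = -½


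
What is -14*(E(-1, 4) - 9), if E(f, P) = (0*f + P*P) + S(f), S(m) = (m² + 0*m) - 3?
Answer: -70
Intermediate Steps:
S(m) = -3 + m² (S(m) = (m² + 0) - 3 = m² - 3 = -3 + m²)
E(f, P) = -3 + P² + f² (E(f, P) = (0*f + P*P) + (-3 + f²) = (0 + P²) + (-3 + f²) = P² + (-3 + f²) = -3 + P² + f²)
-14*(E(-1, 4) - 9) = -14*((-3 + 4² + (-1)²) - 9) = -14*((-3 + 16 + 1) - 9) = -14*(14 - 9) = -14*5 = -70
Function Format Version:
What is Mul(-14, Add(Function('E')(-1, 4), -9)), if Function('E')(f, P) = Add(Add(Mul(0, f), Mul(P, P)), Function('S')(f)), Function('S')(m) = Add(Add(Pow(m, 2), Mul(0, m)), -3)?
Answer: -70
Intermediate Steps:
Function('S')(m) = Add(-3, Pow(m, 2)) (Function('S')(m) = Add(Add(Pow(m, 2), 0), -3) = Add(Pow(m, 2), -3) = Add(-3, Pow(m, 2)))
Function('E')(f, P) = Add(-3, Pow(P, 2), Pow(f, 2)) (Function('E')(f, P) = Add(Add(Mul(0, f), Mul(P, P)), Add(-3, Pow(f, 2))) = Add(Add(0, Pow(P, 2)), Add(-3, Pow(f, 2))) = Add(Pow(P, 2), Add(-3, Pow(f, 2))) = Add(-3, Pow(P, 2), Pow(f, 2)))
Mul(-14, Add(Function('E')(-1, 4), -9)) = Mul(-14, Add(Add(-3, Pow(4, 2), Pow(-1, 2)), -9)) = Mul(-14, Add(Add(-3, 16, 1), -9)) = Mul(-14, Add(14, -9)) = Mul(-14, 5) = -70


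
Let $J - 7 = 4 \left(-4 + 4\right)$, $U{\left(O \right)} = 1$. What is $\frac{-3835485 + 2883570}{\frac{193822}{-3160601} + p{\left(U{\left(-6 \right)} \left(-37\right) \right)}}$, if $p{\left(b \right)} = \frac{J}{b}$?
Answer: $\frac{37106356511285}{9765207} \approx 3.7999 \cdot 10^{6}$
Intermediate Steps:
$J = 7$ ($J = 7 + 4 \left(-4 + 4\right) = 7 + 4 \cdot 0 = 7 + 0 = 7$)
$p{\left(b \right)} = \frac{7}{b}$
$\frac{-3835485 + 2883570}{\frac{193822}{-3160601} + p{\left(U{\left(-6 \right)} \left(-37\right) \right)}} = \frac{-3835485 + 2883570}{\frac{193822}{-3160601} + \frac{7}{1 \left(-37\right)}} = - \frac{951915}{193822 \left(- \frac{1}{3160601}\right) + \frac{7}{-37}} = - \frac{951915}{- \frac{193822}{3160601} + 7 \left(- \frac{1}{37}\right)} = - \frac{951915}{- \frac{193822}{3160601} - \frac{7}{37}} = - \frac{951915}{- \frac{29295621}{116942237}} = \left(-951915\right) \left(- \frac{116942237}{29295621}\right) = \frac{37106356511285}{9765207}$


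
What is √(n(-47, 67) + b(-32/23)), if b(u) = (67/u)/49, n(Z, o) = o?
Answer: √207030/56 ≈ 8.1251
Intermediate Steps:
b(u) = 67/(49*u) (b(u) = (67/u)*(1/49) = 67/(49*u))
√(n(-47, 67) + b(-32/23)) = √(67 + 67/(49*((-32/23)))) = √(67 + 67/(49*((-32*1/23)))) = √(67 + 67/(49*(-32/23))) = √(67 + (67/49)*(-23/32)) = √(67 - 1541/1568) = √(103515/1568) = √207030/56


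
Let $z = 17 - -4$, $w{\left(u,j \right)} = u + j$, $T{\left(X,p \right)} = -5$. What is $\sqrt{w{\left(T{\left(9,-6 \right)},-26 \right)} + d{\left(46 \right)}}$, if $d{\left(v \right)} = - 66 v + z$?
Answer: $i \sqrt{3046} \approx 55.191 i$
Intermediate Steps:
$w{\left(u,j \right)} = j + u$
$z = 21$ ($z = 17 + 4 = 21$)
$d{\left(v \right)} = 21 - 66 v$ ($d{\left(v \right)} = - 66 v + 21 = 21 - 66 v$)
$\sqrt{w{\left(T{\left(9,-6 \right)},-26 \right)} + d{\left(46 \right)}} = \sqrt{\left(-26 - 5\right) + \left(21 - 3036\right)} = \sqrt{-31 + \left(21 - 3036\right)} = \sqrt{-31 - 3015} = \sqrt{-3046} = i \sqrt{3046}$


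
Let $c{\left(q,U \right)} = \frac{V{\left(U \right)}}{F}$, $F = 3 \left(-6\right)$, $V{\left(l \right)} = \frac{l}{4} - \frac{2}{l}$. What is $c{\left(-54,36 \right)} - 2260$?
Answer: $- \frac{732401}{324} \approx -2260.5$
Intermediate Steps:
$V{\left(l \right)} = - \frac{2}{l} + \frac{l}{4}$ ($V{\left(l \right)} = l \frac{1}{4} - \frac{2}{l} = \frac{l}{4} - \frac{2}{l} = - \frac{2}{l} + \frac{l}{4}$)
$F = -18$
$c{\left(q,U \right)} = - \frac{U}{72} + \frac{1}{9 U}$ ($c{\left(q,U \right)} = \frac{- \frac{2}{U} + \frac{U}{4}}{-18} = \left(- \frac{2}{U} + \frac{U}{4}\right) \left(- \frac{1}{18}\right) = - \frac{U}{72} + \frac{1}{9 U}$)
$c{\left(-54,36 \right)} - 2260 = \frac{8 - 36^{2}}{72 \cdot 36} - 2260 = \frac{1}{72} \cdot \frac{1}{36} \left(8 - 1296\right) - 2260 = \frac{1}{72} \cdot \frac{1}{36} \left(-1288\right) - 2260 = - \frac{161}{324} - 2260 = - \frac{732401}{324}$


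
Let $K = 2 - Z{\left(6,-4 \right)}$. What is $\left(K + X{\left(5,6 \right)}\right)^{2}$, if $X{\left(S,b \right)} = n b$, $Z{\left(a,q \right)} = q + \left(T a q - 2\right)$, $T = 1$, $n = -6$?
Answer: $16$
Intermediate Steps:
$Z{\left(a,q \right)} = -2 + q + a q$ ($Z{\left(a,q \right)} = q + \left(1 a q - 2\right) = q + \left(a q - 2\right) = q + \left(-2 + a q\right) = -2 + q + a q$)
$X{\left(S,b \right)} = - 6 b$
$K = 32$ ($K = 2 - \left(-2 - 4 + 6 \left(-4\right)\right) = 2 - \left(-2 - 4 - 24\right) = 2 - -30 = 2 + 30 = 32$)
$\left(K + X{\left(5,6 \right)}\right)^{2} = \left(32 - 36\right)^{2} = \left(-4\right)^{2} = 16$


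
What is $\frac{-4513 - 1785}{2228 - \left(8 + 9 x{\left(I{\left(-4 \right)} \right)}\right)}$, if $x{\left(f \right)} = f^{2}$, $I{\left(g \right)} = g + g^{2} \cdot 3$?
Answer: $\frac{3149}{7602} \approx 0.41423$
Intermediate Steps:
$I{\left(g \right)} = g + 3 g^{2}$
$\frac{-4513 - 1785}{2228 - \left(8 + 9 x{\left(I{\left(-4 \right)} \right)}\right)} = \frac{-4513 - 1785}{2228 - \left(8 + 9 \left(- 4 \left(1 + 3 \left(-4\right)\right)\right)^{2}\right)} = - \frac{6298}{2228 - \left(8 + 9 \left(- 4 \left(1 - 12\right)\right)^{2}\right)} = - \frac{6298}{2228 - \left(8 + 9 \left(\left(-4\right) \left(-11\right)\right)^{2}\right)} = - \frac{6298}{2228 - \left(8 + 9 \cdot 44^{2}\right)} = - \frac{6298}{2228 - 17432} = - \frac{6298}{-15204} = \left(-6298\right) \left(- \frac{1}{15204}\right) = \frac{3149}{7602}$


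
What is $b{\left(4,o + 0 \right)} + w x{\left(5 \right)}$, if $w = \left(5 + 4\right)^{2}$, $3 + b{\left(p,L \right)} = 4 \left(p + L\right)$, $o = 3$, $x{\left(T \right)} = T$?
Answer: $430$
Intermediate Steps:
$b{\left(p,L \right)} = -3 + 4 L + 4 p$ ($b{\left(p,L \right)} = -3 + 4 \left(p + L\right) = -3 + 4 \left(L + p\right) = -3 + \left(4 L + 4 p\right) = -3 + 4 L + 4 p$)
$w = 81$ ($w = 9^{2} = 81$)
$b{\left(4,o + 0 \right)} + w x{\left(5 \right)} = \left(-3 + 4 \left(3 + 0\right) + 4 \cdot 4\right) + 81 \cdot 5 = \left(-3 + 4 \cdot 3 + 16\right) + 405 = \left(-3 + 12 + 16\right) + 405 = 25 + 405 = 430$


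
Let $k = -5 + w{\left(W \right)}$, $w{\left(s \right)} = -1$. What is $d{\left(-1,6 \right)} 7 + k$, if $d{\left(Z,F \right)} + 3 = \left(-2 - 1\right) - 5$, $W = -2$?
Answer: $-83$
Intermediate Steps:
$d{\left(Z,F \right)} = -11$ ($d{\left(Z,F \right)} = -3 - 8 = -11$)
$k = -6$ ($k = -5 - 1 = -6$)
$d{\left(-1,6 \right)} 7 + k = \left(-11\right) 7 - 6 = -77 - 6 = -83$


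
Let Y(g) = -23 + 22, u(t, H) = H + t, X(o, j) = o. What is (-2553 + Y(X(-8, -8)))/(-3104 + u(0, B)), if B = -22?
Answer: 1277/1563 ≈ 0.81702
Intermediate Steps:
Y(g) = -1
(-2553 + Y(X(-8, -8)))/(-3104 + u(0, B)) = (-2553 - 1)/(-3104 + (-22 + 0)) = -2554/(-3104 - 22) = -2554/(-3126) = -2554*(-1/3126) = 1277/1563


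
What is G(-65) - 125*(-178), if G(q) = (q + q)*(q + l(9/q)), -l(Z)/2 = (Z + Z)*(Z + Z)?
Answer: 1996796/65 ≈ 30720.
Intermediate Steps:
l(Z) = -8*Z² (l(Z) = -2*(Z + Z)*(Z + Z) = -2*2*Z*2*Z = -8*Z²)
G(q) = 2*q*(q - 648/q²) (G(q) = (q + q)*(q - 8*81/q²) = (2*q)*(q - 648/q²) = 2*q*(q - 648/q²))
G(-65) - 125*(-178) = 2*(-648 + (-65)³)/(-65) - 125*(-178) = 2*(-1/65)*(-648 - 274625) + 22250 = 2*(-1/65)*(-275273) + 22250 = 550546/65 + 22250 = 1996796/65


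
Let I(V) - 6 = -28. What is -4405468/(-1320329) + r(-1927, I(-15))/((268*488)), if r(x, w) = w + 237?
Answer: 576448597647/172677907936 ≈ 3.3383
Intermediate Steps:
I(V) = -22 (I(V) = 6 - 28 = -22)
r(x, w) = 237 + w
-4405468/(-1320329) + r(-1927, I(-15))/((268*488)) = -4405468/(-1320329) + (237 - 22)/((268*488)) = -4405468*(-1/1320329) + 215/130784 = 4405468/1320329 + 215*(1/130784) = 4405468/1320329 + 215/130784 = 576448597647/172677907936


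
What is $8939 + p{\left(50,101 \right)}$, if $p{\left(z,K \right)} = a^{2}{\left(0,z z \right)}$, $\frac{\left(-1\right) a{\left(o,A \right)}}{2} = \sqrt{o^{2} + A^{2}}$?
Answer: $25008939$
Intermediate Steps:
$a{\left(o,A \right)} = - 2 \sqrt{A^{2} + o^{2}}$ ($a{\left(o,A \right)} = - 2 \sqrt{o^{2} + A^{2}} = - 2 \sqrt{A^{2} + o^{2}}$)
$p{\left(z,K \right)} = 4 z^{4}$ ($p{\left(z,K \right)} = \left(- 2 \sqrt{\left(z z\right)^{2} + 0^{2}}\right)^{2} = \left(- 2 \sqrt{\left(z^{2}\right)^{2} + 0}\right)^{2} = \left(- 2 \sqrt{z^{4} + 0}\right)^{2} = \left(- 2 \sqrt{z^{4}}\right)^{2} = 4 z^{4}$)
$8939 + p{\left(50,101 \right)} = 8939 + 4 \cdot 50^{4} = 8939 + 4 \cdot 6250000 = 8939 + 25000000 = 25008939$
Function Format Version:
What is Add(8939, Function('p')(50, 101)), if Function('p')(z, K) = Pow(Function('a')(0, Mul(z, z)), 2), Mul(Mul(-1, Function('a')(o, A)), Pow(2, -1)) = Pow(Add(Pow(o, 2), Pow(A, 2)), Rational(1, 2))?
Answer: 25008939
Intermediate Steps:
Function('a')(o, A) = Mul(-2, Pow(Add(Pow(A, 2), Pow(o, 2)), Rational(1, 2))) (Function('a')(o, A) = Mul(-2, Pow(Add(Pow(o, 2), Pow(A, 2)), Rational(1, 2))) = Mul(-2, Pow(Add(Pow(A, 2), Pow(o, 2)), Rational(1, 2))))
Function('p')(z, K) = Mul(4, Pow(z, 4)) (Function('p')(z, K) = Pow(Mul(-2, Pow(Add(Pow(Mul(z, z), 2), Pow(0, 2)), Rational(1, 2))), 2) = Pow(Mul(-2, Pow(Add(Pow(Pow(z, 2), 2), 0), Rational(1, 2))), 2) = Pow(Mul(-2, Pow(Add(Pow(z, 4), 0), Rational(1, 2))), 2) = Pow(Mul(-2, Pow(Pow(z, 4), Rational(1, 2))), 2) = Mul(4, Pow(z, 4)))
Add(8939, Function('p')(50, 101)) = Add(8939, Mul(4, Pow(50, 4))) = Add(8939, Mul(4, 6250000)) = Add(8939, 25000000) = 25008939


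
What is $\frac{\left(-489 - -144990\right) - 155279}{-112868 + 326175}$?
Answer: $- \frac{10778}{213307} \approx -0.050528$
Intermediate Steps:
$\frac{\left(-489 - -144990\right) - 155279}{-112868 + 326175} = \frac{\left(-489 + 144990\right) - 155279}{213307} = \left(144501 - 155279\right) \frac{1}{213307} = \left(-10778\right) \frac{1}{213307} = - \frac{10778}{213307}$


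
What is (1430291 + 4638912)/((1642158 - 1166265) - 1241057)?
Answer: -6069203/765164 ≈ -7.9319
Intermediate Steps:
(1430291 + 4638912)/((1642158 - 1166265) - 1241057) = 6069203/(475893 - 1241057) = 6069203/(-765164) = 6069203*(-1/765164) = -6069203/765164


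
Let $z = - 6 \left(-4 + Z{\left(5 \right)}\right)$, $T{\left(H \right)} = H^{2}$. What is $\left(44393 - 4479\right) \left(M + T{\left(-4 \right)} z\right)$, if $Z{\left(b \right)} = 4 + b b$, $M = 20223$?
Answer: $711387222$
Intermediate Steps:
$Z{\left(b \right)} = 4 + b^{2}$
$z = -150$ ($z = - 6 \left(-4 + \left(4 + 5^{2}\right)\right) = - 6 \left(-4 + \left(4 + 25\right)\right) = - 6 \left(-4 + 29\right) = \left(-6\right) 25 = -150$)
$\left(44393 - 4479\right) \left(M + T{\left(-4 \right)} z\right) = \left(44393 - 4479\right) \left(20223 + \left(-4\right)^{2} \left(-150\right)\right) = 39914 \left(20223 + 16 \left(-150\right)\right) = 39914 \left(20223 - 2400\right) = 39914 \cdot 17823 = 711387222$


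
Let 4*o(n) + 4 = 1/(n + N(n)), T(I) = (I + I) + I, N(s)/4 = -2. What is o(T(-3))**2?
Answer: 4761/4624 ≈ 1.0296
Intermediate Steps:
N(s) = -8 (N(s) = 4*(-2) = -8)
T(I) = 3*I (T(I) = 2*I + I = 3*I)
o(n) = -1 + 1/(4*(-8 + n)) (o(n) = -1 + 1/(4*(n - 8)) = -1 + 1/(4*(-8 + n)))
o(T(-3))**2 = ((33/4 - 3*(-3))/(-8 + 3*(-3)))**2 = ((33/4 - 1*(-9))/(-8 - 9))**2 = ((33/4 + 9)/(-17))**2 = (-1/17*69/4)**2 = (-69/68)**2 = 4761/4624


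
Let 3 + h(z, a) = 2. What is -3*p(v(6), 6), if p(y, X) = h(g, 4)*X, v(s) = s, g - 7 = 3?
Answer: 18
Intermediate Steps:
g = 10 (g = 7 + 3 = 10)
h(z, a) = -1 (h(z, a) = -3 + 2 = -1)
p(y, X) = -X
-3*p(v(6), 6) = -(-3)*6 = -3*(-6) = 18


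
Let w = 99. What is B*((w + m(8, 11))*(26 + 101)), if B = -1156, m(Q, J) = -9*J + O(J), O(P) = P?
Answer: -1614932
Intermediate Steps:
m(Q, J) = -8*J (m(Q, J) = -9*J + J = -8*J)
B*((w + m(8, 11))*(26 + 101)) = -1156*(99 - 8*11)*(26 + 101) = -1156*(99 - 88)*127 = -12716*127 = -1156*1397 = -1614932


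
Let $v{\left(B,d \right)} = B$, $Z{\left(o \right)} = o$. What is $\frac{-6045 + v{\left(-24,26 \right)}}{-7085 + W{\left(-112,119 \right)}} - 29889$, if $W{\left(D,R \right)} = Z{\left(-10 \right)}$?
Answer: $- \frac{70685462}{2365} \approx -29888.0$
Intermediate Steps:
$W{\left(D,R \right)} = -10$
$\frac{-6045 + v{\left(-24,26 \right)}}{-7085 + W{\left(-112,119 \right)}} - 29889 = \frac{-6045 - 24}{-7085 - 10} - 29889 = - \frac{6069}{-7095} - 29889 = \left(-6069\right) \left(- \frac{1}{7095}\right) - 29889 = \frac{2023}{2365} - 29889 = - \frac{70685462}{2365}$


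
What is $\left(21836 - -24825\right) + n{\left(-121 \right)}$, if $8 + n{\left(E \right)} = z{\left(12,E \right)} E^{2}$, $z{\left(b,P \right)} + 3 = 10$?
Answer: $149140$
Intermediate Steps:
$z{\left(b,P \right)} = 7$ ($z{\left(b,P \right)} = -3 + 10 = 7$)
$n{\left(E \right)} = -8 + 7 E^{2}$
$\left(21836 - -24825\right) + n{\left(-121 \right)} = \left(21836 - -24825\right) - \left(8 - 7 \left(-121\right)^{2}\right) = \left(21836 + 24825\right) + \left(-8 + 7 \cdot 14641\right) = 46661 + \left(-8 + 102487\right) = 46661 + 102479 = 149140$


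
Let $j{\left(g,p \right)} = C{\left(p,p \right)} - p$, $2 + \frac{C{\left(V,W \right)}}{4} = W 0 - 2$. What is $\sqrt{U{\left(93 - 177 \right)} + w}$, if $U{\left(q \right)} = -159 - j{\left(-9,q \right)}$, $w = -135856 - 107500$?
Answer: $i \sqrt{243583} \approx 493.54 i$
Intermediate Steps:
$w = -243356$
$C{\left(V,W \right)} = -16$ ($C{\left(V,W \right)} = -8 + 4 \left(W 0 - 2\right) = -8 + 4 \left(0 - 2\right) = -8 + 4 \left(-2\right) = -8 - 8 = -16$)
$j{\left(g,p \right)} = -16 - p$
$U{\left(q \right)} = -143 + q$ ($U{\left(q \right)} = -159 - \left(-16 - q\right) = -159 + \left(16 + q\right) = -143 + q$)
$\sqrt{U{\left(93 - 177 \right)} + w} = \sqrt{\left(-143 + \left(93 - 177\right)\right) - 243356} = \sqrt{\left(-143 - 84\right) - 243356} = \sqrt{-227 - 243356} = \sqrt{-243583} = i \sqrt{243583}$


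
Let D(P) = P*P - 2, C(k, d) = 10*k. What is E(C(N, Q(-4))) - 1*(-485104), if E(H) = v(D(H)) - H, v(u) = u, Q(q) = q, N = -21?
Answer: 529412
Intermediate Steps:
D(P) = -2 + P² (D(P) = P² - 2 = -2 + P²)
E(H) = -2 + H² - H (E(H) = (-2 + H²) - H = -2 + H² - H)
E(C(N, Q(-4))) - 1*(-485104) = (-2 + (10*(-21))² - 10*(-21)) - 1*(-485104) = (-2 + (-210)² - 1*(-210)) + 485104 = (-2 + 44100 + 210) + 485104 = 44308 + 485104 = 529412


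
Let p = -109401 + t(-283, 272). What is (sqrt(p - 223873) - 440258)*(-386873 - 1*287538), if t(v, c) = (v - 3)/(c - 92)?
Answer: 296914838038 - 674411*I*sqrt(299948030)/30 ≈ 2.9691e+11 - 3.8934e+8*I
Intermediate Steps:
t(v, c) = (-3 + v)/(-92 + c)
p = -9846233/90 (p = -109401 + (-3 - 283)/(-92 + 272) = -109401 - 286/180 = -109401 + (1/180)*(-286) = -109401 - 143/90 = -9846233/90 ≈ -1.0940e+5)
(sqrt(p - 223873) - 440258)*(-386873 - 1*287538) = (sqrt(-9846233/90 - 223873) - 440258)*(-386873 - 1*287538) = (sqrt(-29994803/90) - 440258)*(-386873 - 287538) = (I*sqrt(299948030)/30 - 440258)*(-674411) = (-440258 + I*sqrt(299948030)/30)*(-674411) = 296914838038 - 674411*I*sqrt(299948030)/30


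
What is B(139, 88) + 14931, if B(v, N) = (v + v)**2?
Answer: 92215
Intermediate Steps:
B(v, N) = 4*v**2 (B(v, N) = (2*v)**2 = 4*v**2)
B(139, 88) + 14931 = 4*139**2 + 14931 = 4*19321 + 14931 = 77284 + 14931 = 92215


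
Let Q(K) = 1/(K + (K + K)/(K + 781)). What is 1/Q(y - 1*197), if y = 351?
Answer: 13118/85 ≈ 154.33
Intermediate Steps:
Q(K) = 1/(K + 2*K/(781 + K)) (Q(K) = 1/(K + (2*K)/(781 + K)) = 1/(K + 2*K/(781 + K)))
1/Q(y - 1*197) = 1/((781 + (351 - 1*197))/((351 - 1*197)*(783 + (351 - 1*197)))) = 1/((781 + (351 - 197))/((351 - 197)*(783 + (351 - 197)))) = 1/((781 + 154)/(154*(783 + 154))) = 1/((1/154)*935/937) = 1/((1/154)*(1/937)*935) = 1/(85/13118) = 13118/85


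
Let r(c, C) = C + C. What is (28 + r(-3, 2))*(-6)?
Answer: -192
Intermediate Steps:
r(c, C) = 2*C
(28 + r(-3, 2))*(-6) = (28 + 2*2)*(-6) = (28 + 4)*(-6) = 32*(-6) = -192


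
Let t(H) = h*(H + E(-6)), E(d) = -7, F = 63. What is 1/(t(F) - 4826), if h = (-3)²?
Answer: -1/4322 ≈ -0.00023137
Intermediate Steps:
h = 9
t(H) = -63 + 9*H (t(H) = 9*(H - 7) = 9*(-7 + H) = -63 + 9*H)
1/(t(F) - 4826) = 1/((-63 + 9*63) - 4826) = 1/((-63 + 567) - 4826) = 1/(504 - 4826) = 1/(-4322) = -1/4322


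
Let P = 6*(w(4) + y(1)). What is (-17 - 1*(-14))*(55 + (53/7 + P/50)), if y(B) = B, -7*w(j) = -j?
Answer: -4707/25 ≈ -188.28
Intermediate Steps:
w(j) = j/7 (w(j) = -(-1)*j/7 = j/7)
P = 66/7 (P = 6*((⅐)*4 + 1) = 6*(4/7 + 1) = 6*(11/7) = 66/7 ≈ 9.4286)
(-17 - 1*(-14))*(55 + (53/7 + P/50)) = (-17 - 1*(-14))*(55 + (53/7 + (66/7)/50)) = (-17 + 14)*(55 + (53*(⅐) + (66/7)*(1/50))) = -3*(55 + (53/7 + 33/175)) = -3*(55 + 194/25) = -3*1569/25 = -4707/25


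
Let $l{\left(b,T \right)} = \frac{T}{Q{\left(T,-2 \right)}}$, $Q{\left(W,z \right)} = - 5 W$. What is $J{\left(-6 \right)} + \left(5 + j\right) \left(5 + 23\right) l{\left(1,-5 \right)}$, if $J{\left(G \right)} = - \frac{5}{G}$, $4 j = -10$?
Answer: $- \frac{79}{6} \approx -13.167$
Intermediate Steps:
$j = - \frac{5}{2}$ ($j = \frac{1}{4} \left(-10\right) = - \frac{5}{2} \approx -2.5$)
$l{\left(b,T \right)} = - \frac{1}{5}$ ($l{\left(b,T \right)} = \frac{T}{\left(-5\right) T} = T \left(- \frac{1}{5 T}\right) = - \frac{1}{5}$)
$J{\left(-6 \right)} + \left(5 + j\right) \left(5 + 23\right) l{\left(1,-5 \right)} = - \frac{5}{-6} + \left(5 - \frac{5}{2}\right) \left(5 + 23\right) \left(- \frac{1}{5}\right) = \left(-5\right) \left(- \frac{1}{6}\right) + \frac{5}{2} \cdot 28 \left(- \frac{1}{5}\right) = \frac{5}{6} + 70 \left(- \frac{1}{5}\right) = \frac{5}{6} - 14 = - \frac{79}{6}$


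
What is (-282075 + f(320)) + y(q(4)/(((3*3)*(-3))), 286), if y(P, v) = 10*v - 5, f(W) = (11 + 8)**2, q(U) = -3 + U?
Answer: -278859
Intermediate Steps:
f(W) = 361 (f(W) = 19**2 = 361)
y(P, v) = -5 + 10*v
(-282075 + f(320)) + y(q(4)/(((3*3)*(-3))), 286) = (-282075 + 361) + (-5 + 10*286) = -281714 + (-5 + 2860) = -281714 + 2855 = -278859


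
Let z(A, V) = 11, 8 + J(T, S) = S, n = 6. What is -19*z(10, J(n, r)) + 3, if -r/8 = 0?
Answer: -206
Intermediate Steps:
r = 0 (r = -8*0 = 0)
J(T, S) = -8 + S
-19*z(10, J(n, r)) + 3 = -19*11 + 3 = -209 + 3 = -206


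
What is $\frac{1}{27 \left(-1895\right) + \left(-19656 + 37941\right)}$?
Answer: $- \frac{1}{32880} \approx -3.0414 \cdot 10^{-5}$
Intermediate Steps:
$\frac{1}{27 \left(-1895\right) + \left(-19656 + 37941\right)} = \frac{1}{-51165 + 18285} = \frac{1}{-32880} = - \frac{1}{32880}$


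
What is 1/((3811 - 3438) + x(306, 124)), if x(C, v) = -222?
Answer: 1/151 ≈ 0.0066225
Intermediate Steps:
1/((3811 - 3438) + x(306, 124)) = 1/((3811 - 3438) - 222) = 1/(373 - 222) = 1/151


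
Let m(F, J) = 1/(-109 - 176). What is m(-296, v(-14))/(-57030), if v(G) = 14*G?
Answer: 1/16253550 ≈ 6.1525e-8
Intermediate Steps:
m(F, J) = -1/285 (m(F, J) = 1/(-285) = -1/285)
m(-296, v(-14))/(-57030) = -1/285/(-57030) = -1/285*(-1/57030) = 1/16253550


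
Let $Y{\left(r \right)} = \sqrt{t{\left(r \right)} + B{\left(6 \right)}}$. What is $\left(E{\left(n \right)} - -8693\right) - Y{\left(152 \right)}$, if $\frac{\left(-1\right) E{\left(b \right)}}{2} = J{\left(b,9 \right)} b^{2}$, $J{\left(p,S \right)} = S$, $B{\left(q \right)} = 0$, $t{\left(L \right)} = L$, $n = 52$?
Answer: $-39979 - 2 \sqrt{38} \approx -39991.0$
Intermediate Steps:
$E{\left(b \right)} = - 18 b^{2}$ ($E{\left(b \right)} = - 2 \cdot 9 b^{2} = - 18 b^{2}$)
$Y{\left(r \right)} = \sqrt{r}$ ($Y{\left(r \right)} = \sqrt{r + 0} = \sqrt{r}$)
$\left(E{\left(n \right)} - -8693\right) - Y{\left(152 \right)} = \left(- 18 \cdot 52^{2} - -8693\right) - \sqrt{152} = \left(\left(-18\right) 2704 + 8693\right) - 2 \sqrt{38} = \left(-48672 + 8693\right) - 2 \sqrt{38} = -39979 - 2 \sqrt{38}$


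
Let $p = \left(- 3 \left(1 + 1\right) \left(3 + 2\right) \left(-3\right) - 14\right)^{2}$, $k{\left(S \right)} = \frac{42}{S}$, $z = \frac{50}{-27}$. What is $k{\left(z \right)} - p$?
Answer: $- \frac{144967}{25} \approx -5798.7$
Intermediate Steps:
$z = - \frac{50}{27}$ ($z = 50 \left(- \frac{1}{27}\right) = - \frac{50}{27} \approx -1.8519$)
$p = 5776$ ($p = \left(- 3 \cdot 2 \cdot 5 \left(-3\right) - 14\right)^{2} = \left(\left(-3\right) 10 \left(-3\right) - 14\right)^{2} = \left(\left(-30\right) \left(-3\right) - 14\right)^{2} = \left(90 - 14\right)^{2} = 76^{2} = 5776$)
$k{\left(z \right)} - p = \frac{42}{- \frac{50}{27}} - 5776 = 42 \left(- \frac{27}{50}\right) - 5776 = - \frac{567}{25} - 5776 = - \frac{144967}{25}$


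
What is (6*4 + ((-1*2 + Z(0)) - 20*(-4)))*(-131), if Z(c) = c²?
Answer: -13362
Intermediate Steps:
(6*4 + ((-1*2 + Z(0)) - 20*(-4)))*(-131) = (6*4 + ((-1*2 + 0²) - 20*(-4)))*(-131) = (24 + ((-2 + 0) + 80))*(-131) = (24 + (-2 + 80))*(-131) = (24 + 78)*(-131) = 102*(-131) = -13362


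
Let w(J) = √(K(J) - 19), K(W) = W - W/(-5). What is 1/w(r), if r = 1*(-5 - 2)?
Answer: -I*√685/137 ≈ -0.19104*I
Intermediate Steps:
K(W) = 6*W/5 (K(W) = W - W*(-1)/5 = W - (-1)*W/5 = W + W/5 = 6*W/5)
r = -7 (r = 1*(-7) = -7)
w(J) = √(-19 + 6*J/5) (w(J) = √(6*J/5 - 19) = √(-19 + 6*J/5))
1/w(r) = 1/(√(-475 + 30*(-7))/5) = 1/(√(-475 - 210)/5) = 1/(√(-685)/5) = 1/((I*√685)/5) = 1/(I*√685/5) = -I*√685/137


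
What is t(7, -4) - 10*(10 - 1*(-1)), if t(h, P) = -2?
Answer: -112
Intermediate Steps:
t(7, -4) - 10*(10 - 1*(-1)) = -2 - 10*(10 - 1*(-1)) = -2 - 10*(10 + 1) = -2 - 10*11 = -2 - 110 = -112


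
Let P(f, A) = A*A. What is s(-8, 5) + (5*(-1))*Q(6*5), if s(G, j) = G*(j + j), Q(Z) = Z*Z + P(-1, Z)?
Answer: -9080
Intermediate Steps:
P(f, A) = A**2
Q(Z) = 2*Z**2 (Q(Z) = Z*Z + Z**2 = Z**2 + Z**2 = 2*Z**2)
s(G, j) = 2*G*j (s(G, j) = G*(2*j) = 2*G*j)
s(-8, 5) + (5*(-1))*Q(6*5) = 2*(-8)*5 + (5*(-1))*(2*(6*5)**2) = -80 - 10*30**2 = -80 - 10*900 = -80 - 5*1800 = -80 - 9000 = -9080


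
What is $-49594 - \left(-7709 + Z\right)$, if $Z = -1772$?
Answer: $-40113$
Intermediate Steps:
$-49594 - \left(-7709 + Z\right) = -49594 + \left(7709 - -1772\right) = -49594 + \left(7709 + 1772\right) = -49594 + 9481 = -40113$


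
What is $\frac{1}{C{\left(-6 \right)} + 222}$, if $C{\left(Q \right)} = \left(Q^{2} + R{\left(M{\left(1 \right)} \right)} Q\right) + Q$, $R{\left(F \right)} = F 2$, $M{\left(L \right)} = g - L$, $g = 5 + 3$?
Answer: $\frac{1}{168} \approx 0.0059524$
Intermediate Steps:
$g = 8$
$M{\left(L \right)} = 8 - L$
$R{\left(F \right)} = 2 F$
$C{\left(Q \right)} = Q^{2} + 15 Q$ ($C{\left(Q \right)} = \left(Q^{2} + 2 \left(8 - 1\right) Q\right) + Q = \left(Q^{2} + 2 \cdot 7 Q\right) + Q = \left(Q^{2} + 14 Q\right) + Q = Q^{2} + 15 Q$)
$\frac{1}{C{\left(-6 \right)} + 222} = \frac{1}{- 6 \left(15 - 6\right) + 222} = \frac{1}{\left(-6\right) 9 + 222} = \frac{1}{-54 + 222} = \frac{1}{168}$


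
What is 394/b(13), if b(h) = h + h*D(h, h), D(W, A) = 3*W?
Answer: 197/260 ≈ 0.75769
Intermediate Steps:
b(h) = h + 3*h**2 (b(h) = h + h*(3*h) = h + 3*h**2)
394/b(13) = 394/((13*(1 + 3*13))) = 394/((13*(1 + 39))) = 394/((13*40)) = 394/520 = 394*(1/520) = 197/260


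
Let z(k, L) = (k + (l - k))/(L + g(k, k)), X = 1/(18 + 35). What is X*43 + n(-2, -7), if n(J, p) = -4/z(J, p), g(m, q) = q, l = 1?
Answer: 1951/53 ≈ 36.811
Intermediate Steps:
X = 1/53 ≈ 0.018868
z(k, L) = 1/(L + k) (z(k, L) = (k + (1 - k))/(L + k) = 1/(L + k))
n(J, p) = -4*J - 4*p (n(J, p) = -(4*J + 4*p) = -4*(J + p) = -4*J - 4*p)
X*43 + n(-2, -7) = (1/53)*43 + (-4*(-2) - 4*(-7)) = 43/53 + (8 + 28) = 43/53 + 36 = 1951/53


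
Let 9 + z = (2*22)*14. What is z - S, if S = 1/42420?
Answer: 25748939/42420 ≈ 607.00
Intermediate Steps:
S = 1/42420 ≈ 2.3574e-5
z = 607 (z = -9 + (2*22)*14 = -9 + 44*14 = -9 + 616 = 607)
z - S = 607 - 1*1/42420 = 607 - 1/42420 = 25748939/42420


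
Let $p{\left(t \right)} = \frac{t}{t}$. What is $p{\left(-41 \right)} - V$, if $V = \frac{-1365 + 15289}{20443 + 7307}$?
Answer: $\frac{6913}{13875} \approx 0.49823$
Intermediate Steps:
$p{\left(t \right)} = 1$
$V = \frac{6962}{13875}$ ($V = \frac{13924}{27750} = 13924 \cdot \frac{1}{27750} = \frac{6962}{13875} \approx 0.50177$)
$p{\left(-41 \right)} - V = 1 - \frac{6962}{13875} = \frac{6913}{13875}$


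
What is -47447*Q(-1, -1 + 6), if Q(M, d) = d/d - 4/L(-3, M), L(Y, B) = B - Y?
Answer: 47447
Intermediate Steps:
Q(M, d) = 1 - 4/(3 + M) (Q(M, d) = d/d - 4/(M - 1*(-3)) = 1 - 4/(M + 3) = 1 - 4/(3 + M))
-47447*Q(-1, -1 + 6) = -47447*(-1 - 1)/(3 - 1) = -47447*(-2)/2 = -47447*(-1) = 47447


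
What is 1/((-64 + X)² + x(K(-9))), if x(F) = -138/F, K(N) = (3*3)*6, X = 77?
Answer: 9/1498 ≈ 0.0060080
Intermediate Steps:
K(N) = 54 (K(N) = 9*6 = 54)
1/((-64 + X)² + x(K(-9))) = 1/((-64 + 77)² - 138/54) = 1/(13² - 138*1/54) = 1/(169 - 23/9) = 1/(1498/9) = 9/1498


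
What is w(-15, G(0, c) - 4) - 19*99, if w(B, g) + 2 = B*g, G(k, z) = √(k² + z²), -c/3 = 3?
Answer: -1958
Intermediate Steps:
c = -9 (c = -3*3 = -9)
w(B, g) = -2 + B*g
w(-15, G(0, c) - 4) - 19*99 = (-2 - 15*(√(0² + (-9)²) - 4)) - 19*99 = (-2 - 15*(√(0 + 81) - 4)) - 1881 = (-2 - 15*(√81 - 4)) - 1881 = (-2 - 15*(9 - 4)) - 1881 = (-2 - 15*5) - 1881 = (-2 - 75) - 1881 = -77 - 1881 = -1958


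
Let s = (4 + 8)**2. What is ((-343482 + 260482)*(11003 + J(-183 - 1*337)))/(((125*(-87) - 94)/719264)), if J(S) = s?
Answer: 95066253152000/1567 ≈ 6.0668e+10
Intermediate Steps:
s = 144 (s = 12**2 = 144)
J(S) = 144
((-343482 + 260482)*(11003 + J(-183 - 1*337)))/(((125*(-87) - 94)/719264)) = ((-343482 + 260482)*(11003 + 144))/(((125*(-87) - 94)/719264)) = (-83000*11147)/(((-10875 - 94)*(1/719264))) = -925201000/((-10969*1/719264)) = -925201000/(-1567/102752) = -925201000*(-102752/1567) = 95066253152000/1567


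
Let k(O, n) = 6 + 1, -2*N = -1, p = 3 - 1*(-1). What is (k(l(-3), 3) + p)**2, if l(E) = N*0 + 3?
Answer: 121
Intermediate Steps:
p = 4 (p = 3 + 1 = 4)
N = 1/2 (N = -1/2*(-1) = 1/2 ≈ 0.50000)
l(E) = 3 (l(E) = (1/2)*0 + 3 = 0 + 3 = 3)
k(O, n) = 7
(k(l(-3), 3) + p)**2 = (7 + 4)**2 = 11**2 = 121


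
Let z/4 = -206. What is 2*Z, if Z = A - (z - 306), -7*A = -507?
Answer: 16834/7 ≈ 2404.9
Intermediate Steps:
z = -824 (z = 4*(-206) = -824)
A = 507/7 (A = -⅐*(-507) = 507/7 ≈ 72.429)
Z = 8417/7 (Z = 507/7 - (-824 - 306) = 507/7 - 1*(-1130) = 507/7 + 1130 = 8417/7 ≈ 1202.4)
2*Z = 2*(8417/7) = 16834/7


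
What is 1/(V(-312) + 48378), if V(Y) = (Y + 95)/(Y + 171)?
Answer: 141/6821515 ≈ 2.0670e-5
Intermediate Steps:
V(Y) = (95 + Y)/(171 + Y)
1/(V(-312) + 48378) = 1/((95 - 312)/(171 - 312) + 48378) = 1/(-217/(-141) + 48378) = 1/(-1/141*(-217) + 48378) = 1/(217/141 + 48378) = 1/(6821515/141) = 141/6821515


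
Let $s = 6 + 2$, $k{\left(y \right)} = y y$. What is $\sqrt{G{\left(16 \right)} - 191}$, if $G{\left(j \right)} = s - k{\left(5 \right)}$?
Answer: $4 i \sqrt{13} \approx 14.422 i$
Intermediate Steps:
$k{\left(y \right)} = y^{2}$
$s = 8$
$G{\left(j \right)} = -17$ ($G{\left(j \right)} = 8 - 5^{2} = 8 - 25 = -17$)
$\sqrt{G{\left(16 \right)} - 191} = \sqrt{-17 - 191} = \sqrt{-208} = 4 i \sqrt{13}$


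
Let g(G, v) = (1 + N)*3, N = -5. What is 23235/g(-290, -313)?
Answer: -7745/4 ≈ -1936.3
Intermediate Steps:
g(G, v) = -12 (g(G, v) = (1 - 5)*3 = -4*3 = -12)
23235/g(-290, -313) = 23235/(-12) = 23235*(-1/12) = -7745/4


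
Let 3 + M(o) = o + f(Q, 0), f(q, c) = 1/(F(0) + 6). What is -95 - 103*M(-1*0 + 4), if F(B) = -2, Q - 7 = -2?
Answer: -895/4 ≈ -223.75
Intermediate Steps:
Q = 5 (Q = 7 - 2 = 5)
f(q, c) = ¼ (f(q, c) = 1/(-2 + 6) = 1/4 = ¼)
M(o) = -11/4 + o (M(o) = -3 + (o + ¼) = -3 + (¼ + o) = -11/4 + o)
-95 - 103*M(-1*0 + 4) = -95 - 103*(-11/4 + (-1*0 + 4)) = -95 - 103*(-11/4 + (0 + 4)) = -95 - 103*(-11/4 + 4) = -95 - 103*5/4 = -95 - 515/4 = -895/4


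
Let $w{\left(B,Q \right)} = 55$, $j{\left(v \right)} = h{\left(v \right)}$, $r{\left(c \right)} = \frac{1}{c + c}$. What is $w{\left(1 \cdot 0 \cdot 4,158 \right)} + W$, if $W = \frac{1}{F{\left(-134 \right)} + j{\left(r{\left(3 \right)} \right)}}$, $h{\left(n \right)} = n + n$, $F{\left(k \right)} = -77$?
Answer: $\frac{12647}{230} \approx 54.987$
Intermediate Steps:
$h{\left(n \right)} = 2 n$
$r{\left(c \right)} = \frac{1}{2 c}$
$j{\left(v \right)} = 2 v$
$W = - \frac{3}{230}$ ($W = \frac{1}{-77 + 2 \frac{1}{2 \cdot 3}} = \frac{1}{-77 + 2 \cdot \frac{1}{2} \cdot \frac{1}{3}} = \frac{1}{-77 + 2 \cdot \frac{1}{6}} = \frac{1}{-77 + \frac{1}{3}} = \frac{1}{- \frac{230}{3}} = - \frac{3}{230} \approx -0.013043$)
$w{\left(1 \cdot 0 \cdot 4,158 \right)} + W = 55 - \frac{3}{230} = \frac{12647}{230}$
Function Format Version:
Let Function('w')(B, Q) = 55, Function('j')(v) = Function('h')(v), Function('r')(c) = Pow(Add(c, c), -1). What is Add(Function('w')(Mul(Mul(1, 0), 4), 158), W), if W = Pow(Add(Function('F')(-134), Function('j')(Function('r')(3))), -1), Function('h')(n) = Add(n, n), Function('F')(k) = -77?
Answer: Rational(12647, 230) ≈ 54.987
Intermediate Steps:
Function('h')(n) = Mul(2, n)
Function('r')(c) = Mul(Rational(1, 2), Pow(c, -1)) (Function('r')(c) = Pow(Mul(2, c), -1) = Mul(Rational(1, 2), Pow(c, -1)))
Function('j')(v) = Mul(2, v)
W = Rational(-3, 230) (W = Pow(Add(-77, Mul(2, Mul(Rational(1, 2), Pow(3, -1)))), -1) = Pow(Add(-77, Mul(2, Mul(Rational(1, 2), Rational(1, 3)))), -1) = Pow(Add(-77, Mul(2, Rational(1, 6))), -1) = Pow(Add(-77, Rational(1, 3)), -1) = Pow(Rational(-230, 3), -1) = Rational(-3, 230) ≈ -0.013043)
Add(Function('w')(Mul(Mul(1, 0), 4), 158), W) = Add(55, Rational(-3, 230)) = Rational(12647, 230)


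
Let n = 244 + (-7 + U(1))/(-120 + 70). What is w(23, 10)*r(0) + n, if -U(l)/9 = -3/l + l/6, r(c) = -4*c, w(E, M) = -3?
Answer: 24363/100 ≈ 243.63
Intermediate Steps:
U(l) = 27/l - 3*l/2 (U(l) = -9*(-3/l + l/6) = 27/l - 3*l/2)
n = 24363/100 (n = 244 + (-7 + (27/1 - 3/2*1))/(-120 + 70) = 244 + (-7 + (27*1 - 3/2))/(-50) = 244 + (-7 + (27 - 3/2))*(-1/50) = 244 + (-7 + 51/2)*(-1/50) = 244 + (37/2)*(-1/50) = 244 - 37/100 = 24363/100 ≈ 243.63)
w(23, 10)*r(0) + n = -(-12)*0 + 24363/100 = -3*0 + 24363/100 = 0 + 24363/100 = 24363/100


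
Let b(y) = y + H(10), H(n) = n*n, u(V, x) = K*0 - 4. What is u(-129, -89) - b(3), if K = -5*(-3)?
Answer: -107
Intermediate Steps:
K = 15
u(V, x) = -4 (u(V, x) = 15*0 - 4 = 0 - 4 = -4)
H(n) = n²
b(y) = 100 + y (b(y) = y + 10² = y + 100 = 100 + y)
u(-129, -89) - b(3) = -4 - (100 + 3) = -4 - 1*103 = -4 - 103 = -107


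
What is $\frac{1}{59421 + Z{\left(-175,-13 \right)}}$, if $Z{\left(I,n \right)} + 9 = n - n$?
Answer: $\frac{1}{59412} \approx 1.6832 \cdot 10^{-5}$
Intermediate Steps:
$Z{\left(I,n \right)} = -9$ ($Z{\left(I,n \right)} = -9 + \left(n - n\right) = -9 + 0 = -9$)
$\frac{1}{59421 + Z{\left(-175,-13 \right)}} = \frac{1}{59421 - 9} = \frac{1}{59412}$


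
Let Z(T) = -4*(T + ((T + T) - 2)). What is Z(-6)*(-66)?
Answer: -5280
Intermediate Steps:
Z(T) = 8 - 12*T (Z(T) = -4*(T + (2*T - 2)) = -4*(T + (-2 + 2*T)) = -4*(-2 + 3*T) = 8 - 12*T)
Z(-6)*(-66) = (8 - 12*(-6))*(-66) = (8 + 72)*(-66) = 80*(-66) = -5280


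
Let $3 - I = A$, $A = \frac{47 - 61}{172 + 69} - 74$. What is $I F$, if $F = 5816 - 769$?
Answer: $\frac{93727837}{241} \approx 3.8891 \cdot 10^{5}$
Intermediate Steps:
$A = - \frac{17848}{241}$ ($A = - \frac{14}{241} - 74 = - \frac{17848}{241} \approx -74.058$)
$F = 5047$
$I = \frac{18571}{241}$ ($I = 3 - - \frac{17848}{241} = 3 + \frac{17848}{241} = \frac{18571}{241} \approx 77.058$)
$I F = \frac{18571}{241} \cdot 5047 = \frac{93727837}{241}$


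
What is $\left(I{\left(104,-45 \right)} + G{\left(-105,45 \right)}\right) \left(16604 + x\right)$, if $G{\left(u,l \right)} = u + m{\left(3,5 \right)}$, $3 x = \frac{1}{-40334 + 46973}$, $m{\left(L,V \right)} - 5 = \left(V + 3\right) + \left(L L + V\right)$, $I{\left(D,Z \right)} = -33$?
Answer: $- \frac{12235969153}{6639} \approx -1.843 \cdot 10^{6}$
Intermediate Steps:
$m{\left(L,V \right)} = 8 + L^{2} + 2 V$ ($m{\left(L,V \right)} = 5 + \left(\left(V + 3\right) + \left(L L + V\right)\right) = 5 + \left(\left(3 + V\right) + \left(L^{2} + V\right)\right) = 5 + \left(\left(3 + V\right) + \left(V + L^{2}\right)\right) = 5 + \left(3 + L^{2} + 2 V\right) = 8 + L^{2} + 2 V$)
$x = \frac{1}{19917}$ ($x = \frac{1}{3 \left(-40334 + 46973\right)} = \frac{1}{3 \cdot 6639} = \frac{1}{3} \cdot \frac{1}{6639} = \frac{1}{19917} \approx 5.0208 \cdot 10^{-5}$)
$G{\left(u,l \right)} = 27 + u$ ($G{\left(u,l \right)} = u + \left(8 + 3^{2} + 2 \cdot 5\right) = u + \left(8 + 9 + 10\right) = u + 27 = 27 + u$)
$\left(I{\left(104,-45 \right)} + G{\left(-105,45 \right)}\right) \left(16604 + x\right) = \left(-33 + \left(27 - 105\right)\right) \left(16604 + \frac{1}{19917}\right) = \left(-33 - 78\right) \frac{330701869}{19917} = \left(-111\right) \frac{330701869}{19917} = - \frac{12235969153}{6639}$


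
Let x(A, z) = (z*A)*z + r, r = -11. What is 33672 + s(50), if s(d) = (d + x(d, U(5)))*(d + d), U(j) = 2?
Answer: 57572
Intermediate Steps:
x(A, z) = -11 + A*z² (x(A, z) = (z*A)*z - 11 = (A*z)*z - 11 = A*z² - 11 = -11 + A*z²)
s(d) = 2*d*(-11 + 5*d) (s(d) = (d + (-11 + d*2²))*(d + d) = (d + (-11 + d*4))*(2*d) = (d + (-11 + 4*d))*(2*d) = (-11 + 5*d)*(2*d) = 2*d*(-11 + 5*d))
33672 + s(50) = 33672 + 2*50*(-11 + 5*50) = 33672 + 2*50*(-11 + 250) = 33672 + 2*50*239 = 33672 + 23900 = 57572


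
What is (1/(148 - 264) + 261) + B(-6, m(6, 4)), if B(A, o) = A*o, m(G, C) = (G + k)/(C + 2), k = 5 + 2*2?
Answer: 28535/116 ≈ 245.99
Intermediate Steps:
k = 9 (k = 5 + 4 = 9)
m(G, C) = (9 + G)/(2 + C) (m(G, C) = (G + 9)/(C + 2) = (9 + G)/(2 + C))
(1/(148 - 264) + 261) + B(-6, m(6, 4)) = (1/(148 - 264) + 261) - 6*(9 + 6)/(2 + 4) = (1/(-116) + 261) - 6*15/6 = (-1/116 + 261) - 15 = 30275/116 - 6*5/2 = 30275/116 - 15 = 28535/116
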